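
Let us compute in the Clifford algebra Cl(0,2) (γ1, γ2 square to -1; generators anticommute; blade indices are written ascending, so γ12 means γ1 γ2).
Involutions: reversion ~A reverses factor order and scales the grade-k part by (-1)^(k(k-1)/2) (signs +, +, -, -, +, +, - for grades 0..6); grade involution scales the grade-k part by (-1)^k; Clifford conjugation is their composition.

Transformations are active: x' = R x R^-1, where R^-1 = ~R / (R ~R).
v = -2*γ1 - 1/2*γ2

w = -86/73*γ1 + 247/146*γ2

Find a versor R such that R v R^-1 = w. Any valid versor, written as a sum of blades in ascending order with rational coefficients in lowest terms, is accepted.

Equal squares first: v^2 = w^2 = -17/4. Then v + w = -232/73*γ1 + 87/73*γ2 is a versor taking v to w, provided it is invertible.
Answer: -232/73*γ1 + 87/73*γ2


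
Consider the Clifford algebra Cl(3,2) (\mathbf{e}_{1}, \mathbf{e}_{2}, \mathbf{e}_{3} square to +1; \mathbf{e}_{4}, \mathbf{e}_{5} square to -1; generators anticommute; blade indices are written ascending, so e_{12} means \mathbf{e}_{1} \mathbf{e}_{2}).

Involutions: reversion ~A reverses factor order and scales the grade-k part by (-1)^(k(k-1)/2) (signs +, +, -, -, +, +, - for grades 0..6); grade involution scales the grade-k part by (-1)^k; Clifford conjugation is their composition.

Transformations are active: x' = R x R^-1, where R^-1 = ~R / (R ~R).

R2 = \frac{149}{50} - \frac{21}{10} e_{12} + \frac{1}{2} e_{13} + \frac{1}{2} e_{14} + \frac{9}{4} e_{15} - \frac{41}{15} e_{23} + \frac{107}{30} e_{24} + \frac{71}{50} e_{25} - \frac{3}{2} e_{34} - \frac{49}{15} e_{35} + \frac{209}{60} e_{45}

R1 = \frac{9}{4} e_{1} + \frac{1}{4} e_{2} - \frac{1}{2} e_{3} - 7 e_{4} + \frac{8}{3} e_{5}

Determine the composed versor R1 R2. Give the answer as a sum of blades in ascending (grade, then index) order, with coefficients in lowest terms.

Distribute over the terms of R1 (each basis-blade product reordered to ascending indices, repeated generators contracted through their squares):
(\frac{9}{4} e_{1}) R2 = \frac{1341}{200} e_{1} - \frac{189}{40} e_{2} + \frac{9}{8} e_{3} + \frac{9}{8} e_{4} + \frac{81}{16} e_{5} - \frac{123}{20} e_{123} + \frac{321}{40} e_{124} + \frac{639}{200} e_{125} - \frac{27}{8} e_{134} - \frac{147}{20} e_{135} + \frac{627}{80} e_{145}
(\frac{1}{4} e_{2}) R2 = \frac{21}{40} e_{1} + \frac{149}{200} e_{2} - \frac{41}{60} e_{3} + \frac{107}{120} e_{4} + \frac{71}{200} e_{5} - \frac{1}{8} e_{123} - \frac{1}{8} e_{124} - \frac{9}{16} e_{125} - \frac{3}{8} e_{234} - \frac{49}{60} e_{235} + \frac{209}{240} e_{245}
(-\frac{1}{2} e_{3}) R2 = \frac{1}{4} e_{1} - \frac{41}{30} e_{2} - \frac{149}{100} e_{3} + \frac{3}{4} e_{4} + \frac{49}{30} e_{5} + \frac{21}{20} e_{123} + \frac{1}{4} e_{134} + \frac{9}{8} e_{135} + \frac{107}{60} e_{234} + \frac{71}{100} e_{235} - \frac{209}{120} e_{345}
(-7 e_{4}) R2 = -\frac{7}{2} e_{1} - \frac{749}{30} e_{2} + \frac{21}{2} e_{3} - \frac{1043}{50} e_{4} + \frac{1463}{60} e_{5} + \frac{147}{10} e_{124} - \frac{7}{2} e_{134} + \frac{63}{4} e_{145} + \frac{287}{15} e_{234} + \frac{497}{50} e_{245} - \frac{343}{15} e_{345}
(\frac{8}{3} e_{5}) R2 = 6 e_{1} + \frac{284}{75} e_{2} - \frac{392}{45} e_{3} + \frac{418}{45} e_{4} + \frac{596}{75} e_{5} - \frac{28}{5} e_{125} + \frac{4}{3} e_{135} + \frac{4}{3} e_{145} - \frac{328}{45} e_{235} + \frac{428}{45} e_{245} - 4 e_{345}
Summing the partial products and collecting blades:
Answer: \frac{499}{50} e_{1} - \frac{3979}{150} e_{2} + \frac{1333}{1800} e_{3} - \frac{1981}{225} e_{4} + \frac{47257}{1200} e_{5} - \frac{209}{40} e_{123} + \frac{113}{5} e_{124} - \frac{1187}{400} e_{125} - \frac{53}{8} e_{134} - \frac{587}{120} e_{135} + \frac{5981}{240} e_{145} + \frac{493}{24} e_{234} - \frac{1664}{225} e_{235} + \frac{73159}{3600} e_{245} - \frac{3433}{120} e_{345}


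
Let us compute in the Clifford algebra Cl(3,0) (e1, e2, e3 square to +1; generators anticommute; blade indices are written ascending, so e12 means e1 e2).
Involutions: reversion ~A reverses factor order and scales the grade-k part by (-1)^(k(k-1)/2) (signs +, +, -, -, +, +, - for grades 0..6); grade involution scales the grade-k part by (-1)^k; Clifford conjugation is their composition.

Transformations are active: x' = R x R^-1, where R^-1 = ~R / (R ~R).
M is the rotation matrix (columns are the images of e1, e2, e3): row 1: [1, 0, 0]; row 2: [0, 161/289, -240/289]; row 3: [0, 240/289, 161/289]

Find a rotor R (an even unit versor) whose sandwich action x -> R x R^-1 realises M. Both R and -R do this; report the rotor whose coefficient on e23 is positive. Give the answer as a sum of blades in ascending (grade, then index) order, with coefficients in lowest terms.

Method: write R = a + b12*e12 + b13*e13 + b23*e23 with a^2 + b12^2 + b13^2 + b23^2 = 1 (so R^-1 = ~R). Expanding the columns R e_j ~R gives tr M = 4a^2 - 1 and, from the antisymmetric part, M21 - M12 = -4a*b12, M13 - M31 = 4a*b13, M32 - M23 = -4a*b23.
Here tr M = 611/289, so a^2 = (1 + tr M)/4 = 225/289 and a = ±15/17. Taking a = 15/17: M21 - M12 = 0, M13 - M31 = 0, M32 - M23 = 480/289, giving b12 = 0, b13 = 0, b23 = -8/17, i.e. R = 15/17 - 8/17*e23.
Its e23 coefficient is negative, so report the other preimage -R.
Answer: -15/17 + 8/17*e23. Key observation: the double cover Spin(3) -> SO(3) sends R and -R to the same matrix (trace 611/289 here), so the stated sign of the e23 coefficient is what selects one sheet.


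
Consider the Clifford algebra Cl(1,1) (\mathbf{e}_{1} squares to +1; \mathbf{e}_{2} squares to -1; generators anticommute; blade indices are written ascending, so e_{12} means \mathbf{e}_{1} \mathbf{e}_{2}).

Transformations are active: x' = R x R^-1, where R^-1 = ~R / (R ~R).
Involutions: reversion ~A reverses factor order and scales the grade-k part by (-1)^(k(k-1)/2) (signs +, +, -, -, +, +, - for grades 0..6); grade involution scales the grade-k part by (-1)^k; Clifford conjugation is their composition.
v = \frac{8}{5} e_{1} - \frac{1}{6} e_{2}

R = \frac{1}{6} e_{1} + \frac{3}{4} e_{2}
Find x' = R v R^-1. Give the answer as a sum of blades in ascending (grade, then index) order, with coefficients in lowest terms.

~R = \frac{1}{6} e_{1} + \frac{3}{4} e_{2}, and R ~R = -\frac{77}{144}, so R^-1 = ~R / (-\frac{77}{144}).
R v = \frac{47}{120} - \frac{221}{180} e_{12}
Answer: -\frac{142}{77} e_{1} - \frac{2153}{2310} e_{2}


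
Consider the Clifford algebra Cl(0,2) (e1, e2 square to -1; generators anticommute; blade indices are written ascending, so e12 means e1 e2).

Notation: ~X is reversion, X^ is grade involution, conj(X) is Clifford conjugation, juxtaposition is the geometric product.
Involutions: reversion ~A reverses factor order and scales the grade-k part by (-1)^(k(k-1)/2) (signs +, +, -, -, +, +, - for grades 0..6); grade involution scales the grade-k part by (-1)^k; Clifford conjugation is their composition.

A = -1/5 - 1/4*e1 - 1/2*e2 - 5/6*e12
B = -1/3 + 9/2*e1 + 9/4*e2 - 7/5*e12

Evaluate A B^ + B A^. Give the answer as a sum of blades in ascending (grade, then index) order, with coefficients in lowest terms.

first term: -67/20 - 23/120*e1 + 241/60*e2 - 4067/3600*e12
second term: -67/20 - 259/120*e1 + 167/60*e2 + 8083/3600*e12
Answer: -67/10 - 47/20*e1 + 34/5*e2 + 251/225*e12


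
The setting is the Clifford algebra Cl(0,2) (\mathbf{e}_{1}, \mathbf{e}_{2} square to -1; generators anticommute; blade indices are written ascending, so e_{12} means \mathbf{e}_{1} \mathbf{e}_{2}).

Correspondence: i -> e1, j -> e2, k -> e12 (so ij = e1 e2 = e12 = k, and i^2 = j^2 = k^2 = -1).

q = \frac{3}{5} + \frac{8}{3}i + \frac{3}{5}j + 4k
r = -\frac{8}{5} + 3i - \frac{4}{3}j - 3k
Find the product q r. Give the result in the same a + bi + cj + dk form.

In blades: q = \frac{3}{5} + \frac{8}{3} e_{1} + \frac{3}{5} e_{2} + 4 e_{12}, r = -\frac{8}{5} + 3 e_{1} - \frac{4}{3} e_{2} - 3 e_{12}.
Distribute q over r term by term (generator squares from the signature, products reordered to ascending indices): (\frac{3}{5})*r = -\frac{24}{25} + \frac{9}{5} e_{1} - \frac{4}{5} e_{2} - \frac{9}{5} e_{12}; (\frac{8}{3} e_{1})*r = -8 - \frac{64}{15} e_{1} + 8 e_{2} - \frac{32}{9} e_{12}; (\frac{3}{5} e_{2})*r = \frac{4}{5} - \frac{9}{5} e_{1} - \frac{24}{25} e_{2} - \frac{9}{5} e_{12}; (4 e_{12})*r = 12 + \frac{16}{3} e_{1} + 12 e_{2} - \frac{32}{5} e_{12}.
Sum: \frac{96}{25} + \frac{16}{15} e_{1} + \frac{456}{25} e_{2} - \frac{122}{9} e_{12}; translating back through the correspondence:
Answer: \frac{96}{25} + \frac{16}{15}i + \frac{456}{25}j - \frac{122}{9}k


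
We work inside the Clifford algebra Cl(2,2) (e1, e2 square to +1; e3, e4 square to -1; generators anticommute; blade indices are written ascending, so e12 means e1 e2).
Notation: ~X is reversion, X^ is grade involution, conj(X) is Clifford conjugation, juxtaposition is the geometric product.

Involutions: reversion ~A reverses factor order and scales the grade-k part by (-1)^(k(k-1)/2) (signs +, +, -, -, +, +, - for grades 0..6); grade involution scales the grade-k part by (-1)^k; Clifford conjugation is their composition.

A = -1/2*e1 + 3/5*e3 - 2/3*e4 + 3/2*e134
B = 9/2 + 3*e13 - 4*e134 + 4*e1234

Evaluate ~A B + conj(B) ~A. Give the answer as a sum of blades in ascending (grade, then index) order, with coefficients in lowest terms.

first term: -6 - 9/20*e1 + 6*e2 + 6/5*e3 - 15/2*e4 - 8/3*e13 - 12/5*e14 + 2*e34 - 8/3*e123 - 12/5*e124 - 35/4*e134 - 2*e234
second term: -6 - 9/20*e1 - 6*e2 + 6/5*e3 + 3/2*e4 - 8/3*e13 - 12/5*e14 + 2*e34 + 8/3*e123 + 12/5*e124 - 19/4*e134 + 2*e234
Answer: -12 - 9/10*e1 + 12/5*e3 - 6*e4 - 16/3*e13 - 24/5*e14 + 4*e34 - 27/2*e134


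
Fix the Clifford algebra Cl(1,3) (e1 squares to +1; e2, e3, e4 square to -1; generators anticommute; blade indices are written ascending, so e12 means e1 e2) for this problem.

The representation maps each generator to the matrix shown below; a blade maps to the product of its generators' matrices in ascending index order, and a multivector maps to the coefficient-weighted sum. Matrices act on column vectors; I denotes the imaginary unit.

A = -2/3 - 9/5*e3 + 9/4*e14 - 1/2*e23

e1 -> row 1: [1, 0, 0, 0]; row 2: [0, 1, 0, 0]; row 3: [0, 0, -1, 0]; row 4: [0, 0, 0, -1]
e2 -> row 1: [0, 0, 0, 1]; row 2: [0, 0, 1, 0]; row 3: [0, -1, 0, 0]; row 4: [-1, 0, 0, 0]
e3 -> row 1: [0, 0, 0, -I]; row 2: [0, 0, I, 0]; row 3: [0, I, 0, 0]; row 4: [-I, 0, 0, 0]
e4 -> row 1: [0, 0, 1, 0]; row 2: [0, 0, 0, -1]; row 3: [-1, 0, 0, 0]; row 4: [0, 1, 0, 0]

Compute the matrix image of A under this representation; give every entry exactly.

Bivector images (products of the table entries): rho(e14) = rho(e1)rho(e4) = row 1: [0, 0, 1, 0]; row 2: [0, 0, 0, -1]; row 3: [1, 0, 0, 0]; row 4: [0, -1, 0, 0]; rho(e23) = rho(e2)rho(e3) = row 1: [-I, 0, 0, 0]; row 2: [0, I, 0, 0]; row 3: [0, 0, -I, 0]; row 4: [0, 0, 0, I].
M = (-2/3)*1 + (-9/5)*rho(e3) + (9/4)*rho(e14) + (-1/2)*rho(e23), summed entrywise (1 is the identity matrix):
Answer: row 1: [-2/3 + I/2, 0, 9/4, 9*I/5]; row 2: [0, -2/3 - I/2, -9*I/5, -9/4]; row 3: [9/4, -9*I/5, -2/3 + I/2, 0]; row 4: [9*I/5, -9/4, 0, -2/3 - I/2]


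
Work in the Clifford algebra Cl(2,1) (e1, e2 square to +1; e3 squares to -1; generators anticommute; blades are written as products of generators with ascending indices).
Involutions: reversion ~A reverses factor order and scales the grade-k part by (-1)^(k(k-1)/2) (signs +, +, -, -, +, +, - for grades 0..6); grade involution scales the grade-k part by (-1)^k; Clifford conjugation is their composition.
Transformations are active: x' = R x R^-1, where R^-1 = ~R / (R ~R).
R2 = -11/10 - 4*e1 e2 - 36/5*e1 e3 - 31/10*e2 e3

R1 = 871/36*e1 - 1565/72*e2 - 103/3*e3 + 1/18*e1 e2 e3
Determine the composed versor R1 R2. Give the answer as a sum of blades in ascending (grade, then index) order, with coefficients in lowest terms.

Distribute over the terms of R1 (each basis-blade product reordered to ascending indices, repeated generators contracted through their squares):
(871/36*e1) R2 = -9581/360*e1 - 871/9*e2 - 871/5*e3 - 27001/360*e1 e2 e3
(-1565/72*e2) R2 = -1565/18*e1 + 3443/144*e2 + 9703/144*e3 - 313/2*e1 e2 e3
(-103/3*e3) R2 = 1236/5*e1 + 3193/30*e2 + 1133/30*e3 + 412/3*e1 e2 e3
(1/18*e1 e2 e3) R2 = -31/180*e1 + 2/5*e2 + 2/9*e3 - 11/180*e1 e2 e3
Summing the partial products and collecting blades:
Answer: 48049/360*e1 + 4891/144*e2 - 16519/240*e3 - 33923/360*e1 e2 e3


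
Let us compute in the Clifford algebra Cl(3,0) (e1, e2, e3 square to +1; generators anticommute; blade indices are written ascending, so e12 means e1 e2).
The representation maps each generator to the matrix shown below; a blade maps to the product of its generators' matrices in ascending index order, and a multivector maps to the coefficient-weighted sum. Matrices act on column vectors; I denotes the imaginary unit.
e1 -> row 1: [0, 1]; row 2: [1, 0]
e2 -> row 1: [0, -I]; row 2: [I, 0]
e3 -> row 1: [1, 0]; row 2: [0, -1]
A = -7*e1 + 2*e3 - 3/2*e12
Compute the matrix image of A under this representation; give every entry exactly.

Bivector images (products of the table entries): rho(e12) = rho(e1)rho(e2) = row 1: [I, 0]; row 2: [0, -I].
M = (-7)*rho(e1) + (2)*rho(e3) + (-3/2)*rho(e12), summed entrywise:
Answer: row 1: [2 - 3*I/2, -7]; row 2: [-7, -2 + 3*I/2]


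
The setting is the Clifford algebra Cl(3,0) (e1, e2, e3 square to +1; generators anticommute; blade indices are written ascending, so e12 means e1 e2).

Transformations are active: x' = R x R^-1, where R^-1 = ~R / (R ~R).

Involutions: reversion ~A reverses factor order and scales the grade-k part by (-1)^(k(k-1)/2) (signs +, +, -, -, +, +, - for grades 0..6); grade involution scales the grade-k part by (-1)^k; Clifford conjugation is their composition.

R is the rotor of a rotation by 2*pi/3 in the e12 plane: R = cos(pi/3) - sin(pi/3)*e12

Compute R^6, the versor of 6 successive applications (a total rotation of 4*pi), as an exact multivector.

The rotor phase is half the rotation angle and phases add under composition, so 6 steps in the e12 plane accumulate phase 6*(pi/3) = 2*pi: R^6 = cos(2*pi) - sin(2*pi)*e12.
cos(2*pi) = 1 and sin(2*pi) = 0, so R^6 = 1. The total rotation 4*pi is 2 full turns, so every vector returns to itself, yet the rotor is +1, back on the identity sheet (an even number of 2*pi turns).
Answer: 1


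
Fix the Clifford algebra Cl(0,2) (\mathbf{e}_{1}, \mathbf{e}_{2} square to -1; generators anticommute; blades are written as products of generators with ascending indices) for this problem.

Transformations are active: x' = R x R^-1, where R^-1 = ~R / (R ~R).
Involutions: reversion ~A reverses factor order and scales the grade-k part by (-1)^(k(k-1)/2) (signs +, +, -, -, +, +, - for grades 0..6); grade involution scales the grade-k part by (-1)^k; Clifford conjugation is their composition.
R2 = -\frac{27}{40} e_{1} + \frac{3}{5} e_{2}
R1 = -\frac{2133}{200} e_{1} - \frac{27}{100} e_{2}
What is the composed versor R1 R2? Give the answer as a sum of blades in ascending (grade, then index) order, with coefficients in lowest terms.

Distribute over the terms of R1 (each basis-blade product reordered to ascending indices, repeated generators contracted through their squares):
(-\frac{2133}{200} e_{1}) R2 = -\frac{57591}{8000} - \frac{6399}{1000} e_{1} e_{2}
(-\frac{27}{100} e_{2}) R2 = \frac{81}{500} - \frac{729}{4000} e_{1} e_{2}
Summing the partial products and collecting blades:
Answer: -\frac{11259}{1600} - \frac{1053}{160} e_{1} e_{2}


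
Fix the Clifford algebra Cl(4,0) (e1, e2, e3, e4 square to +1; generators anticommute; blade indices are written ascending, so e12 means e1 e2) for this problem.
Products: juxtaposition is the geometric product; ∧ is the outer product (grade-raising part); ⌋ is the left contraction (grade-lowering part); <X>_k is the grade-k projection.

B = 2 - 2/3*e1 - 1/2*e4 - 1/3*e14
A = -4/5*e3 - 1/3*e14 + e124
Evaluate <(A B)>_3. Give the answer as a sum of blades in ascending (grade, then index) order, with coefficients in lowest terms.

step 1: -1/9 + 1/6*e1 - 1/3*e2 - 8/5*e3 - 2/9*e4 - 1/2*e12 - 8/15*e13 - 2/3*e14 - 2/3*e24 + 2/5*e34 + 2*e124 - 4/15*e134
step 2: 2*e124 - 4/15*e134
Answer: 2*e124 - 4/15*e134


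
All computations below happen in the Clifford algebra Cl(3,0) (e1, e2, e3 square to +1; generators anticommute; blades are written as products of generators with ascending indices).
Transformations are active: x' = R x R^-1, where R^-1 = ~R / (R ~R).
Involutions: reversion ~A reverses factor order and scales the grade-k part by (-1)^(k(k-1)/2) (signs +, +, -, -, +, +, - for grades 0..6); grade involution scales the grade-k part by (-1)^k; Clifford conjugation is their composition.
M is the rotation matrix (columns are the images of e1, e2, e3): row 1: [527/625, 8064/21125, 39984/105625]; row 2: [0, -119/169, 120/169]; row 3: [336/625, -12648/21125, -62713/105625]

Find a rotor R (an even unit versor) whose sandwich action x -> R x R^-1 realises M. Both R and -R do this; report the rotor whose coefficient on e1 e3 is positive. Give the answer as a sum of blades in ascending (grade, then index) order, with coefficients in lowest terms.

Method: write R = a + b12*e1 e2 + b13*e1 e3 + b23*e2 e3 with a^2 + b12^2 + b13^2 + b23^2 = 1 (so R^-1 = ~R). Expanding the columns R e_j ~R gives tr M = 4a^2 - 1 and, from the antisymmetric part, M21 - M12 = -4a*b12, M13 - M31 = 4a*b13, M32 - M23 = -4a*b23.
Here tr M = -1921/4225, so a^2 = (1 + tr M)/4 = 576/4225 and a = ±24/65. Taking a = 24/65: M21 - M12 = -8064/21125, M13 - M31 = -672/4225, M32 - M23 = -27648/21125, giving b12 = 84/325, b13 = -7/65, b23 = 288/325, i.e. R = 24/65 + 84/325*e1 e2 - 7/65*e1 e3 + 288/325*e2 e3.
Its e1 e3 coefficient is negative, so report the other preimage -R.
Answer: -24/65 - 84/325*e1 e2 + 7/65*e1 e3 - 288/325*e2 e3. Note: both R and -R realise this M (trace -1921/4225); the covering map identifies them, and the e1 e3-coefficient sign is the tie-breaker.


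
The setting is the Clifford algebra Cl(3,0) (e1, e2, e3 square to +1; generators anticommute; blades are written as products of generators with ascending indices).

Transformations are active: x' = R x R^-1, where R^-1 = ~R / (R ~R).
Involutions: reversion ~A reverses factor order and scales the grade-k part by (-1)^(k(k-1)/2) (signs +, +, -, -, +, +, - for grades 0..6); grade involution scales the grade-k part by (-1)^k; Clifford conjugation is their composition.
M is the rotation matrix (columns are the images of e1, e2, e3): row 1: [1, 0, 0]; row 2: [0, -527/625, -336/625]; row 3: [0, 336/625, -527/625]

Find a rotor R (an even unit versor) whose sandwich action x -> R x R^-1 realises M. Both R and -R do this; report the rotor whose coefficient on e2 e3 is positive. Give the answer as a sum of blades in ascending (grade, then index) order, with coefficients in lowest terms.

Method: write R = a + b12*e1 e2 + b13*e1 e3 + b23*e2 e3 with a^2 + b12^2 + b13^2 + b23^2 = 1 (so R^-1 = ~R). Expanding the columns R e_j ~R gives tr M = 4a^2 - 1 and, from the antisymmetric part, M21 - M12 = -4a*b12, M13 - M31 = 4a*b13, M32 - M23 = -4a*b23.
Here tr M = -429/625, so a^2 = (1 + tr M)/4 = 49/625 and a = ±7/25. Taking a = 7/25: M21 - M12 = 0, M13 - M31 = 0, M32 - M23 = 672/625, giving b12 = 0, b13 = 0, b23 = -24/25, i.e. R = 7/25 - 24/25*e2 e3.
Its e2 e3 coefficient is negative, so report the other preimage -R.
Answer: -7/25 + 24/25*e2 e3. Recall the cover is two-to-one: with M of trace -429/625, both preimages act alike, and the stated e2 e3 sign chooses the sheet.


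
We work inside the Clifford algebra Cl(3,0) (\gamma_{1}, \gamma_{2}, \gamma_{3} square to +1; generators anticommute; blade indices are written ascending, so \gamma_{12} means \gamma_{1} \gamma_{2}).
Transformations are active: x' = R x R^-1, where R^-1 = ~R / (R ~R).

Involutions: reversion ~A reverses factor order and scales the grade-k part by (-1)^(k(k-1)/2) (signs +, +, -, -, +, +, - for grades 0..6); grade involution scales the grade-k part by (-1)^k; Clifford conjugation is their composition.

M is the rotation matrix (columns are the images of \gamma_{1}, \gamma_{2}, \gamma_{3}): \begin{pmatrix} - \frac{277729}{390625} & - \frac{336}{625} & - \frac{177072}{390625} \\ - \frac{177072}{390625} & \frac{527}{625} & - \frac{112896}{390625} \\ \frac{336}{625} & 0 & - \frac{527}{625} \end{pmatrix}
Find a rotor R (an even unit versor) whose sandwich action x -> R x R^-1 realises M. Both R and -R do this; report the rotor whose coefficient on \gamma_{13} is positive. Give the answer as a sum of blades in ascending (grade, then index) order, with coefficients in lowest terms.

Method: write R = a + b12*\gamma_{12} + b13*\gamma_{13} + b23*\gamma_{23} with a^2 + b12^2 + b13^2 + b23^2 = 1 (so R^-1 = ~R). Expanding the columns R e_j ~R gives tr M = 4a^2 - 1 and, from the antisymmetric part, M21 - M12 = -4a*b12, M13 - M31 = 4a*b13, M32 - M23 = -4a*b23.
Here tr M = -\frac{277729}{390625}, so a^2 = (1 + tr M)/4 = \frac{28224}{390625} and a = ±\frac{168}{625}. Taking a = \frac{168}{625}: M21 - M12 = \frac{32928}{390625}, M13 - M31 = -\frac{387072}{390625}, M32 - M23 = \frac{112896}{390625}, giving b12 = -\frac{49}{625}, b13 = -\frac{576}{625}, b23 = -\frac{168}{625}, i.e. R = \frac{168}{625} - \frac{49}{625} \gamma_{12} - \frac{576}{625} \gamma_{13} - \frac{168}{625} \gamma_{23}.
Its \gamma_{13} coefficient is negative, so report the other preimage -R.
Answer: -\frac{168}{625} + \frac{49}{625} \gamma_{12} + \frac{576}{625} \gamma_{13} + \frac{168}{625} \gamma_{23}. Recall the cover is two-to-one: with M of trace -\frac{277729}{390625}, both preimages act alike, and the stated \gamma_{13} sign chooses the sheet.


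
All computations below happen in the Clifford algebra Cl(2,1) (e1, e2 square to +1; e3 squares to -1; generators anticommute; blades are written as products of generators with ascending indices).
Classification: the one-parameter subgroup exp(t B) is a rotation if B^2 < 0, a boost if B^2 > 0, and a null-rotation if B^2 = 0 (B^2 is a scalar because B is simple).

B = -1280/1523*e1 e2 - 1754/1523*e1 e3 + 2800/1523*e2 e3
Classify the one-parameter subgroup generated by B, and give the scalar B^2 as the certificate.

B^2 term by term: the squares give (-1280/1523)^2*(e1 e2)^2 + (-1754/1523)^2*(e1 e3)^2 + (2800/1523)^2*(e2 e3)^2 = 1638400/2319529*(-1) + 3076516/2319529*(+1) + 7840000/2319529*(+1) = 4 (each basis 2-blade squares to minus the product of its generators' squares); cross terms between blades sharing an index anticommute and cancel. So B^2 = 4.
Answer: boost, certificate B^2 = 4. One invariant decides it: the square 4 survives every conjugation, and its sign is exactly the classification.


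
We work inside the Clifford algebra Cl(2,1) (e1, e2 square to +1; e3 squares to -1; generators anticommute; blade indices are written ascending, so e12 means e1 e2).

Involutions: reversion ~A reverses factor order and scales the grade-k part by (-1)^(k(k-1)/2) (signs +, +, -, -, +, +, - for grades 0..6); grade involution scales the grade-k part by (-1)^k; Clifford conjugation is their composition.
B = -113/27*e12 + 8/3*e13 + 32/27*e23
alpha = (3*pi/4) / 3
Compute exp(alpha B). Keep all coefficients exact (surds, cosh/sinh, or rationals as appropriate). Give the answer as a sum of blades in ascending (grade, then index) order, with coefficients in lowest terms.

B^2 term by term: the squares give (-113/27)^2*(e12)^2 + (8/3)^2*(e13)^2 + (32/27)^2*(e23)^2 = 12769/729*(-1) + 64/9*(+1) + 1024/729*(+1) = -9 (each basis 2-blade squares to minus the product of its generators' squares); cross terms between blades sharing an index anticommute and cancel. So B^2 = -9.
B^2 = -9 — the negative square puts this in the circular regime; l = 3, alpha*l = 3*pi/4, so exp(alpha B) = cos(3*pi/4) + (sin(3*pi/4)/3)*B = -sqrt(2)/2 + (sqrt(2)/6)*B.
Answer: -sqrt(2)/2 - 113*sqrt(2)/162*e12 + 4*sqrt(2)/9*e13 + 16*sqrt(2)/81*e23


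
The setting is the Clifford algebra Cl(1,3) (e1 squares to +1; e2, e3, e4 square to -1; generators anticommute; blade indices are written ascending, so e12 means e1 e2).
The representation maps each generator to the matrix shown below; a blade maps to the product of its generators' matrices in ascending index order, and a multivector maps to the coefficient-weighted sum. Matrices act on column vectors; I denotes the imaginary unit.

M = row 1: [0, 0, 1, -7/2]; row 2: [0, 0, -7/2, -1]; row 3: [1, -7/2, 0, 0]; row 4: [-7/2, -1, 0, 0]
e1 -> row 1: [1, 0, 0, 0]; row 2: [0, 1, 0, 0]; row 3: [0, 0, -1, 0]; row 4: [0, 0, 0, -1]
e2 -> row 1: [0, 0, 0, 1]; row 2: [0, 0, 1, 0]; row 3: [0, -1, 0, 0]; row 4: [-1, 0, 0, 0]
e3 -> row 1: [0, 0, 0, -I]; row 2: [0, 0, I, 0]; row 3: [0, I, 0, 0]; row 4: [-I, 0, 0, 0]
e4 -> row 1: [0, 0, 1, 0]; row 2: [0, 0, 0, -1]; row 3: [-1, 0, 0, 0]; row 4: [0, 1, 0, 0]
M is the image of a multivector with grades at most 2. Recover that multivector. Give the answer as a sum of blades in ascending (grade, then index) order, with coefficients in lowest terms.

Method: the blade images are trace-orthogonal — tr(rho(e_A) rho(e_B)^-1) = 4 if A = B and 0 otherwise — and rho(e_A)^-1 = (e_A)^2 * rho(e_A) with (e_A)^2 = +1 or -1, so the coefficient of e_A in the preimage is (e_A)^2 * tr(M rho(e_A))/4.
Nonzero projections over blades of grade <= 2: e12: (e12)^2 = +1, tr(M rho(e12)) = -14, coefficient -7/2; e14: (e14)^2 = +1, tr(M rho(e14)) = 4, coefficient 1. Every other blade of grade <= 2 projects to 0.
Answer: -7/2*e12 + e14


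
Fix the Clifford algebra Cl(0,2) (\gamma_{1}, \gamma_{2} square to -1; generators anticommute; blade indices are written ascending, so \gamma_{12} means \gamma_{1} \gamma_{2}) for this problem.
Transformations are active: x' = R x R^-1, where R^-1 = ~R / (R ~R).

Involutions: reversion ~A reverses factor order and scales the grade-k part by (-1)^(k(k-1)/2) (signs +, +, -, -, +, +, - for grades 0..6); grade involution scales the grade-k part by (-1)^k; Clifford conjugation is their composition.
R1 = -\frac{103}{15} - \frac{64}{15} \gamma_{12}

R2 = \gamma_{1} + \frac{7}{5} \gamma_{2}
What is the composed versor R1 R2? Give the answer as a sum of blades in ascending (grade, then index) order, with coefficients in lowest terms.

Distribute over the terms of R1 (each basis-blade product reordered to ascending indices, repeated generators contracted through their squares):
(-\frac{103}{15}) R2 = -\frac{103}{15} \gamma_{1} - \frac{721}{75} \gamma_{2}
(-\frac{64}{15} \gamma_{12}) R2 = \frac{448}{75} \gamma_{1} - \frac{64}{15} \gamma_{2}
Summing the partial products and collecting blades:
Answer: -\frac{67}{75} \gamma_{1} - \frac{347}{25} \gamma_{2}


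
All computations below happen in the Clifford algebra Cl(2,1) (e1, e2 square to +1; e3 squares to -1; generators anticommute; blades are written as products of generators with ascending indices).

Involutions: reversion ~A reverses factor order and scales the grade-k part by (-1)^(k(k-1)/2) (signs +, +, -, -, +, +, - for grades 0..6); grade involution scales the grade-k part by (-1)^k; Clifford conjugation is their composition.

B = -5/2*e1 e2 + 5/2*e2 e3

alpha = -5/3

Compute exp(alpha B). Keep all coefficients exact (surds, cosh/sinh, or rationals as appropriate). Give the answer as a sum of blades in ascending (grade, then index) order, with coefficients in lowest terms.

B^2 term by term: the squares give (-5/2)^2*(e1 e2)^2 + (5/2)^2*(e2 e3)^2 = 25/4*(-1) + 25/4*(+1) = 0 (each basis 2-blade squares to minus the product of its generators' squares); cross terms between blades sharing an index anticommute and cancel. So B^2 = 0.
B^2 = 0, so the series closes: exp(alpha B) = 1 + alpha B (parabolic case).
Answer: 1 + 25/6*e1 e2 - 25/6*e2 e3


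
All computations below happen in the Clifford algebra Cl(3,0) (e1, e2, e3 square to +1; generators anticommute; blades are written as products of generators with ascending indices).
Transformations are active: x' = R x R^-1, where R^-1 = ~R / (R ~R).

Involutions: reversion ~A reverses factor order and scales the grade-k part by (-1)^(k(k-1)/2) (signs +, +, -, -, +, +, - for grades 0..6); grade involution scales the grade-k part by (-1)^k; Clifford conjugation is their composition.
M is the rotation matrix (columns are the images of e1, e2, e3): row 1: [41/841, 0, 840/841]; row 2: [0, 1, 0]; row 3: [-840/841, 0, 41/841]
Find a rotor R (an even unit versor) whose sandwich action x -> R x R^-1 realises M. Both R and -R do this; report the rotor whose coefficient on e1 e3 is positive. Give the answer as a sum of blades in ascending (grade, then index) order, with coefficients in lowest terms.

Method: write R = a + b12*e1 e2 + b13*e1 e3 + b23*e2 e3 with a^2 + b12^2 + b13^2 + b23^2 = 1 (so R^-1 = ~R). Expanding the columns R e_j ~R gives tr M = 4a^2 - 1 and, from the antisymmetric part, M21 - M12 = -4a*b12, M13 - M31 = 4a*b13, M32 - M23 = -4a*b23.
Here tr M = 923/841, so a^2 = (1 + tr M)/4 = 441/841 and a = ±21/29. Taking a = 21/29: M21 - M12 = 0, M13 - M31 = 1680/841, M32 - M23 = 0, giving b12 = 0, b13 = 20/29, b23 = 0, i.e. R = 21/29 + 20/29*e1 e3.
Its e1 e3 coefficient is already positive.
Answer: 21/29 + 20/29*e1 e3. Note: both R and -R realise this M (trace 923/841); the covering map identifies them, and the e1 e3-coefficient sign is the tie-breaker.


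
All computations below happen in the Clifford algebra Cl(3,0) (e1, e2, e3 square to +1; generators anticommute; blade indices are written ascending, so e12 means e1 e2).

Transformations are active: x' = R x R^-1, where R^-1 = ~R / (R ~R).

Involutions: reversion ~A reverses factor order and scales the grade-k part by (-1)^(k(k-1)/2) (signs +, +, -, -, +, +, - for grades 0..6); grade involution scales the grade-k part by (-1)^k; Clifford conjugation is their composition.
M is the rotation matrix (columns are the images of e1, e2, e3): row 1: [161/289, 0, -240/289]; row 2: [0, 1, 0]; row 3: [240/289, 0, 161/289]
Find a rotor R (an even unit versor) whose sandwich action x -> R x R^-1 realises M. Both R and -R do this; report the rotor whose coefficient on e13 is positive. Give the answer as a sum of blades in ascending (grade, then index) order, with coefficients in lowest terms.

Method: write R = a + b12*e12 + b13*e13 + b23*e23 with a^2 + b12^2 + b13^2 + b23^2 = 1 (so R^-1 = ~R). Expanding the columns R e_j ~R gives tr M = 4a^2 - 1 and, from the antisymmetric part, M21 - M12 = -4a*b12, M13 - M31 = 4a*b13, M32 - M23 = -4a*b23.
Here tr M = 611/289, so a^2 = (1 + tr M)/4 = 225/289 and a = ±15/17. Taking a = 15/17: M21 - M12 = 0, M13 - M31 = -480/289, M32 - M23 = 0, giving b12 = 0, b13 = -8/17, b23 = 0, i.e. R = 15/17 - 8/17*e13.
Its e13 coefficient is negative, so report the other preimage -R.
Answer: -15/17 + 8/17*e13. Why the constraint matters: R and -R act identically through the sandwich — M has trace 611/289 either way — so only the sign condition on e13 picks one of the two preimages.


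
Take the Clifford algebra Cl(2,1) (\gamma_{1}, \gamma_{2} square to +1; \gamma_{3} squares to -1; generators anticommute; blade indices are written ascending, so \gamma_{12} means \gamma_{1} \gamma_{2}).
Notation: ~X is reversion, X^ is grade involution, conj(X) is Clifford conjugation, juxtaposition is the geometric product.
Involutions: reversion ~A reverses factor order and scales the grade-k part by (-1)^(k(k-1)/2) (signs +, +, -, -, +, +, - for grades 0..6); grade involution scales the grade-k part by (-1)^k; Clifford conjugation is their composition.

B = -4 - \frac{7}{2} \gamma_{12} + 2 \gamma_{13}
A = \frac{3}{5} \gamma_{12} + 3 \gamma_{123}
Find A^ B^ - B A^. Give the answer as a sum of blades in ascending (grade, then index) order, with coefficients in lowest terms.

first term: \frac{21}{10} + 6 \gamma_{2} - \frac{21}{2} \gamma_{3} - \frac{12}{5} \gamma_{12} - \frac{6}{5} \gamma_{23} + 12 \gamma_{123}
second term: \frac{21}{10} + 6 \gamma_{2} - \frac{21}{2} \gamma_{3} - \frac{12}{5} \gamma_{12} + \frac{6}{5} \gamma_{23} + 12 \gamma_{123}
Answer: -\frac{12}{5} \gamma_{23}


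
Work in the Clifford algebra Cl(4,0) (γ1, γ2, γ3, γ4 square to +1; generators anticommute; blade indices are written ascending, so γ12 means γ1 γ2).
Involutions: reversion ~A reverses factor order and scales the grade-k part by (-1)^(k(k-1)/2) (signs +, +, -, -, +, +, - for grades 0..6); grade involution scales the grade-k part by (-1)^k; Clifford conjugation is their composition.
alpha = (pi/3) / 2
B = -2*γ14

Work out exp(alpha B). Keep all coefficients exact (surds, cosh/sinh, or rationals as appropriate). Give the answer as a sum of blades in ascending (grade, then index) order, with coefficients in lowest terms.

B^2 = (-2)^2*(γ14)^2 = 4*(-1) = -4 (a basis 2-blade squares to minus the product of its generators' squares).
B^2 = -4 — since the square is negative, the closed form is circular: l = 2, alpha*l = pi/3, so exp(alpha B) = cos(pi/3) + (sin(pi/3)/2)*B = 1/2 + (sqrt(3)/4)*B.
Answer: 1/2 - sqrt(3)/2*γ14


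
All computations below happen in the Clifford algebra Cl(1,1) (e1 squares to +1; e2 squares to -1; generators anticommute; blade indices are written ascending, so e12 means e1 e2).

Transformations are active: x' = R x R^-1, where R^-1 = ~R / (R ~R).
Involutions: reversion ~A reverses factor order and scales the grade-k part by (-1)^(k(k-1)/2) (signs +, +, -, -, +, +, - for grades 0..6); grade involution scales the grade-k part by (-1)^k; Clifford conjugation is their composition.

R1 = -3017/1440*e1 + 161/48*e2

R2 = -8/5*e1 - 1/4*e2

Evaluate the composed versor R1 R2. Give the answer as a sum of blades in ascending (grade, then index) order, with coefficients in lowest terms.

Distribute over the terms of R1 (each basis-blade product reordered to ascending indices, repeated generators contracted through their squares):
(-3017/1440*e1) R2 = 3017/900 + 3017/5760*e12
(161/48*e2) R2 = 161/192 + 161/30*e12
Summing the partial products and collecting blades:
Answer: 60347/14400 + 33929/5760*e12


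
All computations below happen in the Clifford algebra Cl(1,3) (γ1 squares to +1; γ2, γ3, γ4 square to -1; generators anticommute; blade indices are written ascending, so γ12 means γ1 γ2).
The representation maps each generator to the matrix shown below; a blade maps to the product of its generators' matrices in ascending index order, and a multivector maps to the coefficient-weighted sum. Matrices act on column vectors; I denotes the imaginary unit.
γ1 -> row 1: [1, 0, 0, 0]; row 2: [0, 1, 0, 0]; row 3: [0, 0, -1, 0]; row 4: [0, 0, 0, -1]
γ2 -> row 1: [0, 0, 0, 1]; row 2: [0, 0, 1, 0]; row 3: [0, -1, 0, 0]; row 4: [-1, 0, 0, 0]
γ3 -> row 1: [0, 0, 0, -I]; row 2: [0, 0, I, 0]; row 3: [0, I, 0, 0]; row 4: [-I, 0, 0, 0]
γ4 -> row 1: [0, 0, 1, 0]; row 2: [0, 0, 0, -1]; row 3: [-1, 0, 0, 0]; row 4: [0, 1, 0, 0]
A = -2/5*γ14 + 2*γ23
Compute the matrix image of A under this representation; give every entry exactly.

Bivector images (products of the table entries): rho(γ14) = rho(γ1)rho(γ4) = row 1: [0, 0, 1, 0]; row 2: [0, 0, 0, -1]; row 3: [1, 0, 0, 0]; row 4: [0, -1, 0, 0]; rho(γ23) = rho(γ2)rho(γ3) = row 1: [-I, 0, 0, 0]; row 2: [0, I, 0, 0]; row 3: [0, 0, -I, 0]; row 4: [0, 0, 0, I].
M = (-2/5)*rho(γ14) + (2)*rho(γ23), summed entrywise:
Answer: row 1: [-2*I, 0, -2/5, 0]; row 2: [0, 2*I, 0, 2/5]; row 3: [-2/5, 0, -2*I, 0]; row 4: [0, 2/5, 0, 2*I]


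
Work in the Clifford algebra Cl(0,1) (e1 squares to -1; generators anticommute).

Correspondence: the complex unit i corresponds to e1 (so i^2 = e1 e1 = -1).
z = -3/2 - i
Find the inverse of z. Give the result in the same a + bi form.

In blades: z = -3/2 - e1.
With qbar = -3/2 + e1 (scalar fixed, mapped units negated), z qbar = 13/4 (the sum of squared coefficients), so z^-1 = qbar / (13/4) = -6/13 + 4/13*e1; translating back:
Answer: -6/13 + 4/13*i


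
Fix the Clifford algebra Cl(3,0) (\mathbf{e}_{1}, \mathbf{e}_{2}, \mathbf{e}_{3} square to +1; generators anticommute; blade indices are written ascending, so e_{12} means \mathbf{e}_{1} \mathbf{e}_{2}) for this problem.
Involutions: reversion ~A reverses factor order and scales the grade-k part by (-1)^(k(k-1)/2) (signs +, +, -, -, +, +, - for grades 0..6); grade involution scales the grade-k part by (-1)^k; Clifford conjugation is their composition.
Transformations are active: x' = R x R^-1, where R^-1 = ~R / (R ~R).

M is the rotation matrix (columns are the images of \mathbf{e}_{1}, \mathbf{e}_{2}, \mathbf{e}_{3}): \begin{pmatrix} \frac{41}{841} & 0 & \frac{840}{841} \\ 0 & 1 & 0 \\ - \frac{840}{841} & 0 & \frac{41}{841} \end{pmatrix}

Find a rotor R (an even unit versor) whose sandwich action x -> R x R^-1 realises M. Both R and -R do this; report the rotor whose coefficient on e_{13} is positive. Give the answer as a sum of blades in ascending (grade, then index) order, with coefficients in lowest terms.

Method: write R = a + b12*e_{12} + b13*e_{13} + b23*e_{23} with a^2 + b12^2 + b13^2 + b23^2 = 1 (so R^-1 = ~R). Expanding the columns R e_j ~R gives tr M = 4a^2 - 1 and, from the antisymmetric part, M21 - M12 = -4a*b12, M13 - M31 = 4a*b13, M32 - M23 = -4a*b23.
Here tr M = \frac{923}{841}, so a^2 = (1 + tr M)/4 = \frac{441}{841} and a = ±\frac{21}{29}. Taking a = \frac{21}{29}: M21 - M12 = 0, M13 - M31 = \frac{1680}{841}, M32 - M23 = 0, giving b12 = 0, b13 = \frac{20}{29}, b23 = 0, i.e. R = \frac{21}{29} + \frac{20}{29} e_{13}.
Its e_{13} coefficient is already positive.
Answer: \frac{21}{29} + \frac{20}{29} e_{13}. Why the constraint matters: R and -R act identically through the sandwich — M has trace \frac{923}{841} either way — so only the sign condition on e_{13} picks one of the two preimages.


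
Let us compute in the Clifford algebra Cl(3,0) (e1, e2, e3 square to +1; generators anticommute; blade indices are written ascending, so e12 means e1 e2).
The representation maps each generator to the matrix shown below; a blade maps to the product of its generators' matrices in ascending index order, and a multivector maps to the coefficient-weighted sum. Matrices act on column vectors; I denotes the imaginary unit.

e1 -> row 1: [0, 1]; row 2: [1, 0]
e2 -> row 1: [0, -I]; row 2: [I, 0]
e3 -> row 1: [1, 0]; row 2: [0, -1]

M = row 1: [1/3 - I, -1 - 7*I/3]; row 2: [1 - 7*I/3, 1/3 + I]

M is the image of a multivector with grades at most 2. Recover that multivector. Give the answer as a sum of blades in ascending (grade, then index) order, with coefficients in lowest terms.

Method: 1, rho(e1), rho(e2), rho(e3) form a trace-orthogonal basis of the 2x2 complex matrices (tr(X Y) = 2 if X = Y, else 0), so M = m0*1 + m1*rho(e1) + m2*rho(e2) + m3*rho(e3) with m0 = tr(M)/2 = 1/3, m1 = tr(M rho(e1))/2 = -7*I/3, m2 = tr(M rho(e2))/2 = -I, m3 = tr(M rho(e3))/2 = -I.
Multiplying table entries, the bivector images are rho(e12) = I*rho(e3), rho(e13) = -I*rho(e2), rho(e23) = I*rho(e1); with real blade coefficients the real parts of m0..m3 are the coefficients of 1, e1, e2, e3 and the imaginary parts give the bivectors (e23: Im m1, e13: -Im m2, e12: Im m3).
Answer: 1/3 - e12 + e13 - 7/3*e23


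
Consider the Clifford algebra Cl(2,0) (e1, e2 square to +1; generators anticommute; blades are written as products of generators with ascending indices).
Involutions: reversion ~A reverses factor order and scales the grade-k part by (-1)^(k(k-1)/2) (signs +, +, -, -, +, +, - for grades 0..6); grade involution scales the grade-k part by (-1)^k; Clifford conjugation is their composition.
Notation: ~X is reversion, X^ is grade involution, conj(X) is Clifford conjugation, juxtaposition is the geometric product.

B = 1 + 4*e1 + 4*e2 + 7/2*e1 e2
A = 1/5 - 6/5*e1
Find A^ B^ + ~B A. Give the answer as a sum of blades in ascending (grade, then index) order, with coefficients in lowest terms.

first term: -23/5 + 2/5*e1 + 17/5*e2 - 41/10*e1 e2
second term: -23/5 - 2/5*e1 - 17/5*e2 + 41/10*e1 e2
Answer: -46/5


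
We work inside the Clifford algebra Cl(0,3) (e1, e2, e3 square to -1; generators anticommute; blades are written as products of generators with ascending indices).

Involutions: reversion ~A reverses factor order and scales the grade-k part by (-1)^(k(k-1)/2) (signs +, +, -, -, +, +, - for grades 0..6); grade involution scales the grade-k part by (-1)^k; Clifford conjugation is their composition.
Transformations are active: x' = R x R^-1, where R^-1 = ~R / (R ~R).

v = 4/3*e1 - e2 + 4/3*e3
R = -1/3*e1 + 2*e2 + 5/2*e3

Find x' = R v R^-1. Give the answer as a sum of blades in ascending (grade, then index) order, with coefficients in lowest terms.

~R = -1/3*e1 + 2*e2 + 5/2*e3, and R ~R = -373/36, so R^-1 = ~R / (-373/36).
R v = -8/9 - 7/3*e1 e2 - 34/9*e1 e3 + 31/6*e2 e3
Answer: -1556/1119*e1 + 501/373*e2 - 1012/1119*e3
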